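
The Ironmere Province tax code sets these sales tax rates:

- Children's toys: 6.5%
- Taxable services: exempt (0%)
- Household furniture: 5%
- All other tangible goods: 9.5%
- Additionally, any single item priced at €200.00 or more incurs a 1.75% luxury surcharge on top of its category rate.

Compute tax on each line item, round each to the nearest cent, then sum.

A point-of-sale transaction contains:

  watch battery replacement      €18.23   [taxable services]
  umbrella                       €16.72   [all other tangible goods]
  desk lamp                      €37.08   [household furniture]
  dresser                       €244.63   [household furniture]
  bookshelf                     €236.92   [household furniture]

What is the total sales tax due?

€35.94

Watch battery replacement €18.23: taxable services → 0% → €0.00
Umbrella €16.72: all other tangible goods → 9.5% → €1.59
Desk lamp €37.08: household furniture → 5% → €1.85
Dresser €244.63: household furniture → 5% + 1.75% surcharge = 6.75% → €16.51
Bookshelf €236.92: household furniture → 5% + 1.75% surcharge = 6.75% → €15.99
Total tax = €1.59 + €1.85 + €16.51 + €15.99 = €35.94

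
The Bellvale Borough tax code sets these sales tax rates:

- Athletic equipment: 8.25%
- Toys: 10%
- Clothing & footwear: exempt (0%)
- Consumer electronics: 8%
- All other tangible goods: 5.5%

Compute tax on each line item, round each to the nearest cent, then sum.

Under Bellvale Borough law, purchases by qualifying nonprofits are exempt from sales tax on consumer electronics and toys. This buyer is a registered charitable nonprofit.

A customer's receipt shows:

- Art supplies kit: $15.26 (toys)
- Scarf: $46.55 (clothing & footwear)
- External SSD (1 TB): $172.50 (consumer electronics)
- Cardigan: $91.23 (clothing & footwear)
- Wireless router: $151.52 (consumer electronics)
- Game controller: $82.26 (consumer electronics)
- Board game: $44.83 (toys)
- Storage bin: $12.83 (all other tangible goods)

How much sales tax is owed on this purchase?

$0.71

Art supplies kit $15.26: toys, buyer-exempt → 0% → $0.00
Scarf $46.55: clothing & footwear → 0% → $0.00
External SSD (1 TB) $172.50: consumer electronics, buyer-exempt → 0% → $0.00
Cardigan $91.23: clothing & footwear → 0% → $0.00
Wireless router $151.52: consumer electronics, buyer-exempt → 0% → $0.00
Game controller $82.26: consumer electronics, buyer-exempt → 0% → $0.00
Board game $44.83: toys, buyer-exempt → 0% → $0.00
Storage bin $12.83: all other tangible goods → 5.5% → $0.71
Total tax = $0.71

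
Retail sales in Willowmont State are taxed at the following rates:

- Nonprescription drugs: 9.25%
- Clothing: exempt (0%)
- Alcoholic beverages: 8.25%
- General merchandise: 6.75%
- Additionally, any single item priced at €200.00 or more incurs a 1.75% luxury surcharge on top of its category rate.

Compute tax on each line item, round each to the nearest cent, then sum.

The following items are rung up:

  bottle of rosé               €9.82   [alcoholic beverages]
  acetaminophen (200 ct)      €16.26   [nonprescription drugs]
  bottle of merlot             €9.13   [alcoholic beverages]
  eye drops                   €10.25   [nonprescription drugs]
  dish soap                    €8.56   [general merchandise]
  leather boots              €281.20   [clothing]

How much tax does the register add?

€9.51

Bottle of rosé €9.82: alcoholic beverages → 8.25% → €0.81
Acetaminophen (200 ct) €16.26: nonprescription drugs → 9.25% → €1.50
Bottle of merlot €9.13: alcoholic beverages → 8.25% → €0.75
Eye drops €10.25: nonprescription drugs → 9.25% → €0.95
Dish soap €8.56: general merchandise → 6.75% → €0.58
Leather boots €281.20: clothing → 0% + 1.75% surcharge = 1.75% → €4.92
Total tax = €0.81 + €1.50 + €0.75 + €0.95 + €0.58 + €4.92 = €9.51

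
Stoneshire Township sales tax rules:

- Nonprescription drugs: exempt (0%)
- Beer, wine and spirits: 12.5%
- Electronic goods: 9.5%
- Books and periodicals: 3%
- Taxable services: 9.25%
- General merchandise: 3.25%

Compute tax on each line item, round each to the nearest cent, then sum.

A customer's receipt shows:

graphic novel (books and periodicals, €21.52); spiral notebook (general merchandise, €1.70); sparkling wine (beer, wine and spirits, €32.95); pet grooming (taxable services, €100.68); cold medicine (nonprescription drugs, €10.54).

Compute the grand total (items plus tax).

Graphic novel €21.52: books and periodicals → 3% → €0.65
Spiral notebook €1.70: general merchandise → 3.25% → €0.06
Sparkling wine €32.95: beer, wine and spirits → 12.5% → €4.12
Pet grooming €100.68: taxable services → 9.25% → €9.31
Cold medicine €10.54: nonprescription drugs → 0% → €0.00
Subtotal = €167.39; tax = €14.14; total due = €181.53

€181.53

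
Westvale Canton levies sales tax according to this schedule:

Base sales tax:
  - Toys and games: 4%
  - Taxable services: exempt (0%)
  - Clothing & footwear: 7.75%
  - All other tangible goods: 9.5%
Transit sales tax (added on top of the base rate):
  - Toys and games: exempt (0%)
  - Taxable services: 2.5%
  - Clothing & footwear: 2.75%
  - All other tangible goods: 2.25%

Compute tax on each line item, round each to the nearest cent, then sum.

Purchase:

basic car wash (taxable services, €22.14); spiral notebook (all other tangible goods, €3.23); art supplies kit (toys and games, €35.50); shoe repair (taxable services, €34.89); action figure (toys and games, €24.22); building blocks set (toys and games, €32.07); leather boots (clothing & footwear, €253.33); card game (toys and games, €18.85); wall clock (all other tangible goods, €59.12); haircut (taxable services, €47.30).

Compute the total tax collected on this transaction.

Basic car wash €22.14: taxable services → 0% + 2.5% transit = 2.5% → €0.55
Spiral notebook €3.23: all other tangible goods → 9.5% + 2.25% transit = 11.75% → €0.38
Art supplies kit €35.50: toys and games → 4% + 0% transit = 4% → €1.42
Shoe repair €34.89: taxable services → 0% + 2.5% transit = 2.5% → €0.87
Action figure €24.22: toys and games → 4% + 0% transit = 4% → €0.97
Building blocks set €32.07: toys and games → 4% + 0% transit = 4% → €1.28
Leather boots €253.33: clothing & footwear → 7.75% + 2.75% transit = 10.5% → €26.60
Card game €18.85: toys and games → 4% + 0% transit = 4% → €0.75
Wall clock €59.12: all other tangible goods → 9.5% + 2.25% transit = 11.75% → €6.95
Haircut €47.30: taxable services → 0% + 2.5% transit = 2.5% → €1.18
Total tax = €0.55 + €0.38 + €1.42 + €0.87 + €0.97 + €1.28 + €26.60 + €0.75 + €6.95 + €1.18 = €40.95

€40.95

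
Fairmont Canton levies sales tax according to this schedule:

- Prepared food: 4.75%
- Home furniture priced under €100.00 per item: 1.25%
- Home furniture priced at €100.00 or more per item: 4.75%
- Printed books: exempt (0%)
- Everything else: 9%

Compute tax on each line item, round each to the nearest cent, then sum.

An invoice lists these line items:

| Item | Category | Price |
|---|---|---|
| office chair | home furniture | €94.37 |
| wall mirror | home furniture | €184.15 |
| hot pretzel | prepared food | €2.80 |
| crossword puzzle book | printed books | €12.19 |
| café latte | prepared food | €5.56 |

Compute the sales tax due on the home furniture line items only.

Office chair €94.37: home furniture, under €100.00 → 1.25% → €1.18
Wall mirror €184.15: home furniture, €100.00 or more → 4.75% → €8.75
Tax on home furniture = €1.18 + €8.75 = €9.93

€9.93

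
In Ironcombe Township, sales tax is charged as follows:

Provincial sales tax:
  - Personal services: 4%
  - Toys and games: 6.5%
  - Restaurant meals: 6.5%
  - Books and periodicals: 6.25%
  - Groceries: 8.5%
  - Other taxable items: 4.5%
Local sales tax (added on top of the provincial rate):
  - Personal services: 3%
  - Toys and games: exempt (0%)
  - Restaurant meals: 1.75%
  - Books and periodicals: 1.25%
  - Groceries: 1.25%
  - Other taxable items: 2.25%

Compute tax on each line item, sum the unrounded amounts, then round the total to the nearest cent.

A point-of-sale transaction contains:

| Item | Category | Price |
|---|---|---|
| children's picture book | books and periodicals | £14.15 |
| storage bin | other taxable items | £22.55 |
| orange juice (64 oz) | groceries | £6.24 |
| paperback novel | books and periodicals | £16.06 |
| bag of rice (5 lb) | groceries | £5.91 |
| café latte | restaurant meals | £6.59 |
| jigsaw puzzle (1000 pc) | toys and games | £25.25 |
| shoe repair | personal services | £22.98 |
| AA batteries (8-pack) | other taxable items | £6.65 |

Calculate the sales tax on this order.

£9.21

Children's picture book £14.15: books and periodicals → 6.25% + 1.25% local = 7.5% → £1.06125
Storage bin £22.55: other taxable items → 4.5% + 2.25% local = 6.75% → £1.522125
Orange juice (64 oz) £6.24: groceries → 8.5% + 1.25% local = 9.75% → £0.6084
Paperback novel £16.06: books and periodicals → 6.25% + 1.25% local = 7.5% → £1.2045
Bag of rice (5 lb) £5.91: groceries → 8.5% + 1.25% local = 9.75% → £0.576225
Café latte £6.59: restaurant meals → 6.5% + 1.75% local = 8.25% → £0.543675
Jigsaw puzzle (1000 pc) £25.25: toys and games → 6.5% + 0% local = 6.5% → £1.64125
Shoe repair £22.98: personal services → 4% + 3% local = 7% → £1.6086
AA batteries (8-pack) £6.65: other taxable items → 4.5% + 2.25% local = 6.75% → £0.448875
Unrounded tax sum = £9.2149 → £9.21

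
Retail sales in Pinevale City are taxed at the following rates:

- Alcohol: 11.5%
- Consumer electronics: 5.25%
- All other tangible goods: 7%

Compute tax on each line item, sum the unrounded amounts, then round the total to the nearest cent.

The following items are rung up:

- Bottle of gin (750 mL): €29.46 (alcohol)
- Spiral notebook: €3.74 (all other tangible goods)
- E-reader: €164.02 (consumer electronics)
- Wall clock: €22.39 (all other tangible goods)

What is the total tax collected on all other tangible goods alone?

Spiral notebook €3.74: all other tangible goods → 7% → €0.2618
Wall clock €22.39: all other tangible goods → 7% → €1.5673
Tax on all other tangible goods: unrounded sum = €1.8291 → €1.83

€1.83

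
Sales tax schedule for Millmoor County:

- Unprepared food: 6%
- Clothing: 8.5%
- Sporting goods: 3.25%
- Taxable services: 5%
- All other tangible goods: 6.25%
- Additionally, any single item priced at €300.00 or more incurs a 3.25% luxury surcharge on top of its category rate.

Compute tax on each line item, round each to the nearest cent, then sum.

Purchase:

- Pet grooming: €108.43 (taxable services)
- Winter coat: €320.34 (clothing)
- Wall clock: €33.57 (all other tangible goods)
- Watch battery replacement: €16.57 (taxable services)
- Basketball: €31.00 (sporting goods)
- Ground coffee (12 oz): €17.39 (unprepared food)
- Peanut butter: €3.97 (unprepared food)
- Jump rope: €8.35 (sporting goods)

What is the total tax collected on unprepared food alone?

€1.28

Ground coffee (12 oz) €17.39: unprepared food → 6% → €1.04
Peanut butter €3.97: unprepared food → 6% → €0.24
Tax on unprepared food = €1.04 + €0.24 = €1.28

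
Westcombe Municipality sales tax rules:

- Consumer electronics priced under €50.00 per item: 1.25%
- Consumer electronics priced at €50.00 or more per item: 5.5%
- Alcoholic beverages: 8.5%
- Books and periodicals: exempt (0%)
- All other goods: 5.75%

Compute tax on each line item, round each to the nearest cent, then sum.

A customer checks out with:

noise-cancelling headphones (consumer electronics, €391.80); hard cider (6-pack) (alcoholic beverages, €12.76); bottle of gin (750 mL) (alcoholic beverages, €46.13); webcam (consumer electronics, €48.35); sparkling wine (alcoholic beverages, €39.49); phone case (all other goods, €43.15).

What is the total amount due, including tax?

Noise-cancelling headphones €391.80: consumer electronics, €50.00 or more → 5.5% → €21.55
Hard cider (6-pack) €12.76: alcoholic beverages → 8.5% → €1.08
Bottle of gin (750 mL) €46.13: alcoholic beverages → 8.5% → €3.92
Webcam €48.35: consumer electronics, under €50.00 → 1.25% → €0.60
Sparkling wine €39.49: alcoholic beverages → 8.5% → €3.36
Phone case €43.15: all other goods → 5.75% → €2.48
Subtotal = €581.68; tax = €32.99; total due = €614.67

€614.67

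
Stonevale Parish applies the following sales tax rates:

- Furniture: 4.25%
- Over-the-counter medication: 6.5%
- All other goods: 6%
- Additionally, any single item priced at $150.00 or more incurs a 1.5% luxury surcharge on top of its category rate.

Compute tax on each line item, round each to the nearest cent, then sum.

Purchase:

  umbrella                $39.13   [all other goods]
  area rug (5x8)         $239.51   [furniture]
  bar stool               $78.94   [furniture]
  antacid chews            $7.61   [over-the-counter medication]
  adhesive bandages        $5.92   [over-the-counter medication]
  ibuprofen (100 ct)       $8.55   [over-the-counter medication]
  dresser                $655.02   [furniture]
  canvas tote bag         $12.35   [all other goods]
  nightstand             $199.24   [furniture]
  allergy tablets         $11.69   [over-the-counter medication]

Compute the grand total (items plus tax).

$1329.48

Umbrella $39.13: all other goods → 6% → $2.35
Area rug (5x8) $239.51: furniture → 4.25% + 1.5% surcharge = 5.75% → $13.77
Bar stool $78.94: furniture → 4.25% → $3.35
Antacid chews $7.61: over-the-counter medication → 6.5% → $0.49
Adhesive bandages $5.92: over-the-counter medication → 6.5% → $0.38
Ibuprofen (100 ct) $8.55: over-the-counter medication → 6.5% → $0.56
Dresser $655.02: furniture → 4.25% + 1.5% surcharge = 5.75% → $37.66
Canvas tote bag $12.35: all other goods → 6% → $0.74
Nightstand $199.24: furniture → 4.25% + 1.5% surcharge = 5.75% → $11.46
Allergy tablets $11.69: over-the-counter medication → 6.5% → $0.76
Subtotal = $1257.96; tax = $71.52; total due = $1329.48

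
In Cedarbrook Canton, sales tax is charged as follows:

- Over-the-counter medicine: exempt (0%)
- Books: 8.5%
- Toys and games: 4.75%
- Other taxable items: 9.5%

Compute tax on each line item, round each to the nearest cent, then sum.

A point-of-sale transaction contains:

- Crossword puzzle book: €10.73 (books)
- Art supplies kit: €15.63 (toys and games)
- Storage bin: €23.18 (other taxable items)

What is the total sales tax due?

€3.85

Crossword puzzle book €10.73: books → 8.5% → €0.91
Art supplies kit €15.63: toys and games → 4.75% → €0.74
Storage bin €23.18: other taxable items → 9.5% → €2.20
Total tax = €0.91 + €0.74 + €2.20 = €3.85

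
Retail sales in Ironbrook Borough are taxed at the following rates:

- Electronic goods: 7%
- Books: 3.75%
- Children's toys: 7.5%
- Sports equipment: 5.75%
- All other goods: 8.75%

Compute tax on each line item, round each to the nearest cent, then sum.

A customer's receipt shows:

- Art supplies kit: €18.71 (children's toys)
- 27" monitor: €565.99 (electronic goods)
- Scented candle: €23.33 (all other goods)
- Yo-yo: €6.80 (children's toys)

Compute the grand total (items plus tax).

€658.40

Art supplies kit €18.71: children's toys → 7.5% → €1.40
27" monitor €565.99: electronic goods → 7% → €39.62
Scented candle €23.33: all other goods → 8.75% → €2.04
Yo-yo €6.80: children's toys → 7.5% → €0.51
Subtotal = €614.83; tax = €43.57; total due = €658.40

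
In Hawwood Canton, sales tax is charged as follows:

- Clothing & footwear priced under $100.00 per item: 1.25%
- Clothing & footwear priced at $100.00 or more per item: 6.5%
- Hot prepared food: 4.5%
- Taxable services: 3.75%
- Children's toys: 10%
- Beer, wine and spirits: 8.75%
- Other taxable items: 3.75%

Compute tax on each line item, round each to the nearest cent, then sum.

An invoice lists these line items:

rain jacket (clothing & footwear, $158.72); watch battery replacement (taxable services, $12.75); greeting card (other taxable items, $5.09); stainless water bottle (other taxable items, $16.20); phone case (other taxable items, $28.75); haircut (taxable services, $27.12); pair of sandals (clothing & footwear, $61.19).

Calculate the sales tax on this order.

Rain jacket $158.72: clothing & footwear, $100.00 or more → 6.5% → $10.32
Watch battery replacement $12.75: taxable services → 3.75% → $0.48
Greeting card $5.09: other taxable items → 3.75% → $0.19
Stainless water bottle $16.20: other taxable items → 3.75% → $0.61
Phone case $28.75: other taxable items → 3.75% → $1.08
Haircut $27.12: taxable services → 3.75% → $1.02
Pair of sandals $61.19: clothing & footwear, under $100.00 → 1.25% → $0.76
Total tax = $10.32 + $0.48 + $0.19 + $0.61 + $1.08 + $1.02 + $0.76 = $14.46

$14.46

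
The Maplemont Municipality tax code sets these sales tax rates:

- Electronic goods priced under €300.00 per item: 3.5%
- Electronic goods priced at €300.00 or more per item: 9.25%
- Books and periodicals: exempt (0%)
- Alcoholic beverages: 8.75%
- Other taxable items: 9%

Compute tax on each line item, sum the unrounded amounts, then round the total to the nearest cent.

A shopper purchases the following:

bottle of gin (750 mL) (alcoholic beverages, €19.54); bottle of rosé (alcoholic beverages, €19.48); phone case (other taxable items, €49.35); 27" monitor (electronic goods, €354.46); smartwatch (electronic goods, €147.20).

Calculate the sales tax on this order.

€45.80

Bottle of gin (750 mL) €19.54: alcoholic beverages → 8.75% → €1.70975
Bottle of rosé €19.48: alcoholic beverages → 8.75% → €1.7045
Phone case €49.35: other taxable items → 9% → €4.4415
27" monitor €354.46: electronic goods, €300.00 or more → 9.25% → €32.78755
Smartwatch €147.20: electronic goods, under €300.00 → 3.5% → €5.152
Unrounded tax sum = €45.7953 → €45.80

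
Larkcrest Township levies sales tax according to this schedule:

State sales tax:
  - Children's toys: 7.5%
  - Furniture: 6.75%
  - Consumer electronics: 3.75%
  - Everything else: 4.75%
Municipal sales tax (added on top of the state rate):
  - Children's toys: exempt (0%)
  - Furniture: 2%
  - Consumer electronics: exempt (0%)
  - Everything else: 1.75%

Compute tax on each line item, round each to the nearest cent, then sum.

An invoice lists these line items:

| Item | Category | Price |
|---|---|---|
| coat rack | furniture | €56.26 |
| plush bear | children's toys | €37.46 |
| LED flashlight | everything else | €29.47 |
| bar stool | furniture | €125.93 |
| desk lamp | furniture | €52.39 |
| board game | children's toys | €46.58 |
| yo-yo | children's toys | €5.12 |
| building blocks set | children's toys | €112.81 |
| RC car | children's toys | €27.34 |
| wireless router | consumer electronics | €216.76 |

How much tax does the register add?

Coat rack €56.26: furniture → 6.75% + 2% municipal = 8.75% → €4.92
Plush bear €37.46: children's toys → 7.5% + 0% municipal = 7.5% → €2.81
LED flashlight €29.47: everything else → 4.75% + 1.75% municipal = 6.5% → €1.92
Bar stool €125.93: furniture → 6.75% + 2% municipal = 8.75% → €11.02
Desk lamp €52.39: furniture → 6.75% + 2% municipal = 8.75% → €4.58
Board game €46.58: children's toys → 7.5% + 0% municipal = 7.5% → €3.49
Yo-yo €5.12: children's toys → 7.5% + 0% municipal = 7.5% → €0.38
Building blocks set €112.81: children's toys → 7.5% + 0% municipal = 7.5% → €8.46
RC car €27.34: children's toys → 7.5% + 0% municipal = 7.5% → €2.05
Wireless router €216.76: consumer electronics → 3.75% + 0% municipal = 3.75% → €8.13
Total tax = €4.92 + €2.81 + €1.92 + €11.02 + €4.58 + €3.49 + €0.38 + €8.46 + €2.05 + €8.13 = €47.76

€47.76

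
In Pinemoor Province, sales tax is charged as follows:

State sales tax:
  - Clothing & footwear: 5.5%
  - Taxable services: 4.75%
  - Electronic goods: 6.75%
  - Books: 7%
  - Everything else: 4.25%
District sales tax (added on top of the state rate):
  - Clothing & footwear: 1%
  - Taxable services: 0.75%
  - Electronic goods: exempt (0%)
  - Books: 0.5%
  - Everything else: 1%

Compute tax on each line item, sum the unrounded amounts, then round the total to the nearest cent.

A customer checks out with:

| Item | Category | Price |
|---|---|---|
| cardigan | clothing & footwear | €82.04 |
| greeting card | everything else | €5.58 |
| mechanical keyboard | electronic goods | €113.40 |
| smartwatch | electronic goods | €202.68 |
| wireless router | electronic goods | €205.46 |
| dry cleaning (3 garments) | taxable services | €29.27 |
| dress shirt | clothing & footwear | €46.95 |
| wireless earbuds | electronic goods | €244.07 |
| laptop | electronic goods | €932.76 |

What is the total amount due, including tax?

Cardigan €82.04: clothing & footwear → 5.5% + 1% district = 6.5% → €5.3326
Greeting card €5.58: everything else → 4.25% + 1% district = 5.25% → €0.29295
Mechanical keyboard €113.40: electronic goods → 6.75% + 0% district = 6.75% → €7.6545
Smartwatch €202.68: electronic goods → 6.75% + 0% district = 6.75% → €13.6809
Wireless router €205.46: electronic goods → 6.75% + 0% district = 6.75% → €13.86855
Dry cleaning (3 garments) €29.27: taxable services → 4.75% + 0.75% district = 5.5% → €1.60985
Dress shirt €46.95: clothing & footwear → 5.5% + 1% district = 6.5% → €3.05175
Wireless earbuds €244.07: electronic goods → 6.75% + 0% district = 6.75% → €16.474725
Laptop €932.76: electronic goods → 6.75% + 0% district = 6.75% → €62.9613
Subtotal = €1862.21; unrounded tax = €124.927125 → €124.93; total due = €1987.14

€1987.14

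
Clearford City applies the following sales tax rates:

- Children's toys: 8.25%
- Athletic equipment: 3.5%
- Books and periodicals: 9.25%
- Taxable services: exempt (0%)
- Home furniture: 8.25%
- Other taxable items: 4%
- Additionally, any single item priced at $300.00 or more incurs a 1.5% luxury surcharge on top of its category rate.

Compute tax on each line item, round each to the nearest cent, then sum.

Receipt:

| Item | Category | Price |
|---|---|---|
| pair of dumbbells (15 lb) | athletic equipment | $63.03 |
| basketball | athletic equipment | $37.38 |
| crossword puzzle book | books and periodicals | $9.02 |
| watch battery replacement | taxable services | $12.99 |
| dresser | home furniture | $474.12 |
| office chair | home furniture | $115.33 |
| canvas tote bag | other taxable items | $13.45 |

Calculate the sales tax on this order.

Pair of dumbbells (15 lb) $63.03: athletic equipment → 3.5% → $2.21
Basketball $37.38: athletic equipment → 3.5% → $1.31
Crossword puzzle book $9.02: books and periodicals → 9.25% → $0.83
Watch battery replacement $12.99: taxable services → 0% → $0.00
Dresser $474.12: home furniture → 8.25% + 1.5% surcharge = 9.75% → $46.23
Office chair $115.33: home furniture → 8.25% → $9.51
Canvas tote bag $13.45: other taxable items → 4% → $0.54
Total tax = $2.21 + $1.31 + $0.83 + $46.23 + $9.51 + $0.54 = $60.63

$60.63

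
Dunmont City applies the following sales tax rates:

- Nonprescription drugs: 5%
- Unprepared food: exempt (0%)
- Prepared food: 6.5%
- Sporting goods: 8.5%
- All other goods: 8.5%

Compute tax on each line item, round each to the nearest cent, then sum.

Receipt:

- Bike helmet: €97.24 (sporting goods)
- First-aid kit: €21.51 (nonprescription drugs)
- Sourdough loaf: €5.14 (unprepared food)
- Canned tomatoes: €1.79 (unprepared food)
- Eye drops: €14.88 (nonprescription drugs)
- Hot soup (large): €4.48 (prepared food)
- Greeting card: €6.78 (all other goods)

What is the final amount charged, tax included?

Bike helmet €97.24: sporting goods → 8.5% → €8.27
First-aid kit €21.51: nonprescription drugs → 5% → €1.08
Sourdough loaf €5.14: unprepared food → 0% → €0.00
Canned tomatoes €1.79: unprepared food → 0% → €0.00
Eye drops €14.88: nonprescription drugs → 5% → €0.74
Hot soup (large) €4.48: prepared food → 6.5% → €0.29
Greeting card €6.78: all other goods → 8.5% → €0.58
Subtotal = €151.82; tax = €10.96; total due = €162.78

€162.78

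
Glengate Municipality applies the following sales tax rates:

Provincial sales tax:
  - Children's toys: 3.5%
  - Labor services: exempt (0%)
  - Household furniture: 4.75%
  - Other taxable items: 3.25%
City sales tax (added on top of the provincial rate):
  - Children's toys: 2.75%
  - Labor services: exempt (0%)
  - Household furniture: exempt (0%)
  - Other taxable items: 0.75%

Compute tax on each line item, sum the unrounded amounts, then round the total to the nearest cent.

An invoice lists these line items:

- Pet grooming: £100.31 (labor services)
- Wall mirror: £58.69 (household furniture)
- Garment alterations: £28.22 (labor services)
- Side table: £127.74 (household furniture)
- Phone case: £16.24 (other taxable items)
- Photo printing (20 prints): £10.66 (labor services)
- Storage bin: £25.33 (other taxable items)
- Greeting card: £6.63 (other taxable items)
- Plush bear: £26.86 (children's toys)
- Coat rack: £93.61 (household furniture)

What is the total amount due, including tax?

£511.20

Pet grooming £100.31: labor services → 0% + 0% city = 0% → £0.00
Wall mirror £58.69: household furniture → 4.75% + 0% city = 4.75% → £2.787775
Garment alterations £28.22: labor services → 0% + 0% city = 0% → £0.00
Side table £127.74: household furniture → 4.75% + 0% city = 4.75% → £6.06765
Phone case £16.24: other taxable items → 3.25% + 0.75% city = 4% → £0.6496
Photo printing (20 prints) £10.66: labor services → 0% + 0% city = 0% → £0.00
Storage bin £25.33: other taxable items → 3.25% + 0.75% city = 4% → £1.0132
Greeting card £6.63: other taxable items → 3.25% + 0.75% city = 4% → £0.2652
Plush bear £26.86: children's toys → 3.5% + 2.75% city = 6.25% → £1.67875
Coat rack £93.61: household furniture → 4.75% + 0% city = 4.75% → £4.446475
Subtotal = £494.29; unrounded tax = £16.90865 → £16.91; total due = £511.20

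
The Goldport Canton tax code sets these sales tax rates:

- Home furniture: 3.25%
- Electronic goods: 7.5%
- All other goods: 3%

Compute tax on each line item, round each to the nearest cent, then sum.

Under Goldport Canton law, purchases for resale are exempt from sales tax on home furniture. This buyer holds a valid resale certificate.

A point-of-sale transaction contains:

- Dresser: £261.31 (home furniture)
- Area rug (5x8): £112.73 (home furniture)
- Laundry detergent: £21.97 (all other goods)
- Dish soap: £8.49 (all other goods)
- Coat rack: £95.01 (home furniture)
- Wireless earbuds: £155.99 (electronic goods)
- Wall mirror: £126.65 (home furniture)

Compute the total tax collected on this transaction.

£12.61

Dresser £261.31: home furniture, buyer-exempt → 0% → £0.00
Area rug (5x8) £112.73: home furniture, buyer-exempt → 0% → £0.00
Laundry detergent £21.97: all other goods → 3% → £0.66
Dish soap £8.49: all other goods → 3% → £0.25
Coat rack £95.01: home furniture, buyer-exempt → 0% → £0.00
Wireless earbuds £155.99: electronic goods → 7.5% → £11.70
Wall mirror £126.65: home furniture, buyer-exempt → 0% → £0.00
Total tax = £0.66 + £0.25 + £11.70 = £12.61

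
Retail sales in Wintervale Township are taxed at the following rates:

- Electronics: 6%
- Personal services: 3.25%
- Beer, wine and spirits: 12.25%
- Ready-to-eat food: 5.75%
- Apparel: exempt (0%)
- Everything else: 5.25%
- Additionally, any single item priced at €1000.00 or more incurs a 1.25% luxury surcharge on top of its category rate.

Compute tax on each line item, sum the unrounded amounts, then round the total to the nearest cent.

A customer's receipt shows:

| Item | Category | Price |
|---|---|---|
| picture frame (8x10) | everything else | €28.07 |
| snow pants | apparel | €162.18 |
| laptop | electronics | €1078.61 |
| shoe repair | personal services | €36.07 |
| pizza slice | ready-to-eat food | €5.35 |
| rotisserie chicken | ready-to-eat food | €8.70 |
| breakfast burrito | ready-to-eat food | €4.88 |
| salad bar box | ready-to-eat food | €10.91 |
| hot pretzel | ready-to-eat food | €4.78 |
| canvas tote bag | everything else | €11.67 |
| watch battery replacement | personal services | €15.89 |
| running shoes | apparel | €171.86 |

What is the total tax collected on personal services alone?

Shoe repair €36.07: personal services → 3.25% → €1.172275
Watch battery replacement €15.89: personal services → 3.25% → €0.516425
Tax on personal services: unrounded sum = €1.6887 → €1.69

€1.69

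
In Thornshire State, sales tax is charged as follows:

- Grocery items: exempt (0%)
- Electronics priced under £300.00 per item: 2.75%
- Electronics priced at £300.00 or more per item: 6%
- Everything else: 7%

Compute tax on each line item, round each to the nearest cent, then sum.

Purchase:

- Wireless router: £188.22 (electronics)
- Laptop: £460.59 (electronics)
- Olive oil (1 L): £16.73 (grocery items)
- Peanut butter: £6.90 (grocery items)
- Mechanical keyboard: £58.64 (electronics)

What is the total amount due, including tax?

£765.51

Wireless router £188.22: electronics, under £300.00 → 2.75% → £5.18
Laptop £460.59: electronics, £300.00 or more → 6% → £27.64
Olive oil (1 L) £16.73: grocery items → 0% → £0.00
Peanut butter £6.90: grocery items → 0% → £0.00
Mechanical keyboard £58.64: electronics, under £300.00 → 2.75% → £1.61
Subtotal = £731.08; tax = £34.43; total due = £765.51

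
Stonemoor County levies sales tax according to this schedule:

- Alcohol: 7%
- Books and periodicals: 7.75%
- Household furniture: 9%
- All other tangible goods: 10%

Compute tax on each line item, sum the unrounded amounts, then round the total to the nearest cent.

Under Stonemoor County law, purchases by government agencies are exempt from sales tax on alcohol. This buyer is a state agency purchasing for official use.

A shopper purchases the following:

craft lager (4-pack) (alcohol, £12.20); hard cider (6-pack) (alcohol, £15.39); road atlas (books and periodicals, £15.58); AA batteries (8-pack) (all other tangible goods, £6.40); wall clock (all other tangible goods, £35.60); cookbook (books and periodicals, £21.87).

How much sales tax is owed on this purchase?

£7.10

Craft lager (4-pack) £12.20: alcohol, buyer-exempt → 0% → £0.00
Hard cider (6-pack) £15.39: alcohol, buyer-exempt → 0% → £0.00
Road atlas £15.58: books and periodicals → 7.75% → £1.20745
AA batteries (8-pack) £6.40: all other tangible goods → 10% → £0.64
Wall clock £35.60: all other tangible goods → 10% → £3.56
Cookbook £21.87: books and periodicals → 7.75% → £1.694925
Unrounded tax sum = £7.102375 → £7.10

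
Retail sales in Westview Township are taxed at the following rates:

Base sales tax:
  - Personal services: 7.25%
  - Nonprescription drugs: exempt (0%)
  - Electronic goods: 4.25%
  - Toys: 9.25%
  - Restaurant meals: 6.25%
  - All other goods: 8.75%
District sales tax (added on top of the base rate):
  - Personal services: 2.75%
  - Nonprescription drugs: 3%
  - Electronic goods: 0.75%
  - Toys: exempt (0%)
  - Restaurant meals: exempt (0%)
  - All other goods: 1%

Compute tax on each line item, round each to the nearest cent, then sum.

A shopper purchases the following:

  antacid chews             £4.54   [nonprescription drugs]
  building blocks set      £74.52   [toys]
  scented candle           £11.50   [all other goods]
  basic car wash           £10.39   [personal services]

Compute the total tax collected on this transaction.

Antacid chews £4.54: nonprescription drugs → 0% + 3% district = 3% → £0.14
Building blocks set £74.52: toys → 9.25% + 0% district = 9.25% → £6.89
Scented candle £11.50: all other goods → 8.75% + 1% district = 9.75% → £1.12
Basic car wash £10.39: personal services → 7.25% + 2.75% district = 10% → £1.04
Total tax = £0.14 + £6.89 + £1.12 + £1.04 = £9.19

£9.19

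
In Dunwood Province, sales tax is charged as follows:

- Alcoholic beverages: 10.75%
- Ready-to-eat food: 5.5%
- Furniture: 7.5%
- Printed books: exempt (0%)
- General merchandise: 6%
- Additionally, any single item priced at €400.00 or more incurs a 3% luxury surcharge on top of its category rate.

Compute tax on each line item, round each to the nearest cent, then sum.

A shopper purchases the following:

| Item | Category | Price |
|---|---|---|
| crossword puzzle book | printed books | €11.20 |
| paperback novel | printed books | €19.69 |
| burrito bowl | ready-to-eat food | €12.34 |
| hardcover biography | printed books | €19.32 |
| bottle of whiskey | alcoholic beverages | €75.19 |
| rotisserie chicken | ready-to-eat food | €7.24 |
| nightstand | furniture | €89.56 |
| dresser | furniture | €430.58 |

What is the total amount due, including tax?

€726.21

Crossword puzzle book €11.20: printed books → 0% → €0.00
Paperback novel €19.69: printed books → 0% → €0.00
Burrito bowl €12.34: ready-to-eat food → 5.5% → €0.68
Hardcover biography €19.32: printed books → 0% → €0.00
Bottle of whiskey €75.19: alcoholic beverages → 10.75% → €8.08
Rotisserie chicken €7.24: ready-to-eat food → 5.5% → €0.40
Nightstand €89.56: furniture → 7.5% → €6.72
Dresser €430.58: furniture → 7.5% + 3% surcharge = 10.5% → €45.21
Subtotal = €665.12; tax = €61.09; total due = €726.21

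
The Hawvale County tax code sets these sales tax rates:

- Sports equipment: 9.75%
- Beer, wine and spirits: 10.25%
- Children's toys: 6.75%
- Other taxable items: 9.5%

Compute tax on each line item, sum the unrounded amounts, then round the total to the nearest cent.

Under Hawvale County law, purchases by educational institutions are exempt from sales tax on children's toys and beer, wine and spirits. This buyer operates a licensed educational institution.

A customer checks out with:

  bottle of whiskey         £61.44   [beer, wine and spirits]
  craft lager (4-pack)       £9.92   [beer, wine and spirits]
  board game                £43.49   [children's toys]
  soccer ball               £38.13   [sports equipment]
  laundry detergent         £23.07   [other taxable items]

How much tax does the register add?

£5.91

Bottle of whiskey £61.44: beer, wine and spirits, buyer-exempt → 0% → £0.00
Craft lager (4-pack) £9.92: beer, wine and spirits, buyer-exempt → 0% → £0.00
Board game £43.49: children's toys, buyer-exempt → 0% → £0.00
Soccer ball £38.13: sports equipment → 9.75% → £3.717675
Laundry detergent £23.07: other taxable items → 9.5% → £2.19165
Unrounded tax sum = £5.909325 → £5.91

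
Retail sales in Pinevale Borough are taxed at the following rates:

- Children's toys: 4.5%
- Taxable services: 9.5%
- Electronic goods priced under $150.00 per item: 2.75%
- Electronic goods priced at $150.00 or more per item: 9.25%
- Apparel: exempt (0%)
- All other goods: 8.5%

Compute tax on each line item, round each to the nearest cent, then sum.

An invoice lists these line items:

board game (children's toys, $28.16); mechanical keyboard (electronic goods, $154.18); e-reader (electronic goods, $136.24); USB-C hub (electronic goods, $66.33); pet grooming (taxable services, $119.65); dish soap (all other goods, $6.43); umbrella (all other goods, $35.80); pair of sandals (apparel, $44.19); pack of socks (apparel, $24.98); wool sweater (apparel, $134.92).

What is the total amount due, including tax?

Board game $28.16: children's toys → 4.5% → $1.27
Mechanical keyboard $154.18: electronic goods, $150.00 or more → 9.25% → $14.26
E-reader $136.24: electronic goods, under $150.00 → 2.75% → $3.75
USB-C hub $66.33: electronic goods, under $150.00 → 2.75% → $1.82
Pet grooming $119.65: taxable services → 9.5% → $11.37
Dish soap $6.43: all other goods → 8.5% → $0.55
Umbrella $35.80: all other goods → 8.5% → $3.04
Pair of sandals $44.19: apparel → 0% → $0.00
Pack of socks $24.98: apparel → 0% → $0.00
Wool sweater $134.92: apparel → 0% → $0.00
Subtotal = $750.88; tax = $36.06; total due = $786.94

$786.94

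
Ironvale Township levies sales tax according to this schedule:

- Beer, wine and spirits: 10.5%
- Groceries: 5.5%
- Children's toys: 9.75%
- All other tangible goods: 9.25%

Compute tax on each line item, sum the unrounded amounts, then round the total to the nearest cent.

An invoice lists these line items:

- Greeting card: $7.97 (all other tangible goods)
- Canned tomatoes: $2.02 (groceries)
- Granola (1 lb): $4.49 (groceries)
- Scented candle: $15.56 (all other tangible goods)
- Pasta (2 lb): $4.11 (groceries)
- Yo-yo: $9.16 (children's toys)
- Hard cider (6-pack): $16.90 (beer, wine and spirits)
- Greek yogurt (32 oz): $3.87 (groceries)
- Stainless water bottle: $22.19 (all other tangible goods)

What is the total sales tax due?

$7.69

Greeting card $7.97: all other tangible goods → 9.25% → $0.737225
Canned tomatoes $2.02: groceries → 5.5% → $0.1111
Granola (1 lb) $4.49: groceries → 5.5% → $0.24695
Scented candle $15.56: all other tangible goods → 9.25% → $1.4393
Pasta (2 lb) $4.11: groceries → 5.5% → $0.22605
Yo-yo $9.16: children's toys → 9.75% → $0.8931
Hard cider (6-pack) $16.90: beer, wine and spirits → 10.5% → $1.7745
Greek yogurt (32 oz) $3.87: groceries → 5.5% → $0.21285
Stainless water bottle $22.19: all other tangible goods → 9.25% → $2.052575
Unrounded tax sum = $7.69365 → $7.69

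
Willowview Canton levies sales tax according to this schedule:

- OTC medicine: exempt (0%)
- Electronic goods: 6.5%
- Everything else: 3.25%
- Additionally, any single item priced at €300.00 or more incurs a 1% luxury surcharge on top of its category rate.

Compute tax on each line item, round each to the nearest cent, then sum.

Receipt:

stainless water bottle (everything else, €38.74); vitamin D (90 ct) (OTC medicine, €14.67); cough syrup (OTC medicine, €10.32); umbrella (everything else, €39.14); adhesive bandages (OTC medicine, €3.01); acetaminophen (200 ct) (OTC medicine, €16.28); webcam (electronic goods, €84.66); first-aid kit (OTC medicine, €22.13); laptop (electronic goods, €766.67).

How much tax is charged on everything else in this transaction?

€2.53

Stainless water bottle €38.74: everything else → 3.25% → €1.26
Umbrella €39.14: everything else → 3.25% → €1.27
Tax on everything else = €1.26 + €1.27 = €2.53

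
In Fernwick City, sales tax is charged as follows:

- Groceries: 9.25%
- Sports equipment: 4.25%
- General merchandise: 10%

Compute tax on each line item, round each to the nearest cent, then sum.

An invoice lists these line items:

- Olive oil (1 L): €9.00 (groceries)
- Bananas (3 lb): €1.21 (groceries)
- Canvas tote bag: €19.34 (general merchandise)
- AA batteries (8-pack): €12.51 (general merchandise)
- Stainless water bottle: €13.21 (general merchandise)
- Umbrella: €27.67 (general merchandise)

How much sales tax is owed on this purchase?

Olive oil (1 L) €9.00: groceries → 9.25% → €0.83
Bananas (3 lb) €1.21: groceries → 9.25% → €0.11
Canvas tote bag €19.34: general merchandise → 10% → €1.93
AA batteries (8-pack) €12.51: general merchandise → 10% → €1.25
Stainless water bottle €13.21: general merchandise → 10% → €1.32
Umbrella €27.67: general merchandise → 10% → €2.77
Total tax = €0.83 + €0.11 + €1.93 + €1.25 + €1.32 + €2.77 = €8.21

€8.21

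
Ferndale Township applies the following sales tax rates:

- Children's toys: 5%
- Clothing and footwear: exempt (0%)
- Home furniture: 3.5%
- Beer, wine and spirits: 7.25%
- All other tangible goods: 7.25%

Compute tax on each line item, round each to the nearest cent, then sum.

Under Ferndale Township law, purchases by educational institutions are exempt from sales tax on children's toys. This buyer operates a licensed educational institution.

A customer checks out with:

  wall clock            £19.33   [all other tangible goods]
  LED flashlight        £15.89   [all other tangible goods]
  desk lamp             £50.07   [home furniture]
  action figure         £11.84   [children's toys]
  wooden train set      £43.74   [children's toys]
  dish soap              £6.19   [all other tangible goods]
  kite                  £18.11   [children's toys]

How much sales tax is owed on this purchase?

Wall clock £19.33: all other tangible goods → 7.25% → £1.40
LED flashlight £15.89: all other tangible goods → 7.25% → £1.15
Desk lamp £50.07: home furniture → 3.5% → £1.75
Action figure £11.84: children's toys, buyer-exempt → 0% → £0.00
Wooden train set £43.74: children's toys, buyer-exempt → 0% → £0.00
Dish soap £6.19: all other tangible goods → 7.25% → £0.45
Kite £18.11: children's toys, buyer-exempt → 0% → £0.00
Total tax = £1.40 + £1.15 + £1.75 + £0.45 = £4.75

£4.75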